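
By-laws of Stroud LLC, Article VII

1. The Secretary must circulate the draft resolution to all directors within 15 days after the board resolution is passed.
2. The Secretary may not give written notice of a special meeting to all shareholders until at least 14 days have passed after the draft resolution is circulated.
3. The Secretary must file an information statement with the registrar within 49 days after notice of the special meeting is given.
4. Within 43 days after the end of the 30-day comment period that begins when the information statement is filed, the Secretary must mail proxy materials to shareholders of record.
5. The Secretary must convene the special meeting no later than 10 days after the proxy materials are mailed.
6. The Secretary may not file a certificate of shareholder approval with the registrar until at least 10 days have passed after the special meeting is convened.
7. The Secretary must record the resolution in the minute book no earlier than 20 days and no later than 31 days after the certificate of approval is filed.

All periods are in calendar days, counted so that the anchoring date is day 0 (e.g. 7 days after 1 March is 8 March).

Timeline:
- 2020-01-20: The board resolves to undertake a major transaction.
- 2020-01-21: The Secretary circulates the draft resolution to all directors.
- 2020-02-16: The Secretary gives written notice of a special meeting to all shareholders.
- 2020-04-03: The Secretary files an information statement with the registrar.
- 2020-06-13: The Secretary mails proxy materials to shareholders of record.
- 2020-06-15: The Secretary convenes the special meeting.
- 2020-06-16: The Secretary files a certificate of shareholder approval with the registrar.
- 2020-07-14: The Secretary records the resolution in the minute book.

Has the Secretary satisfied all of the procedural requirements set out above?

No

(1) due by 2020-01-20 + 15 days = 2020-02-04; 2020-01-21 is within that limit.
(2) permitted from 2020-01-21 + 14 days = 2020-02-04 onward; 2020-02-16 is on or after that date.
(3) due by 2020-02-16 + 49 days = 2020-04-05; done 2020-04-03 — timely.
(4) due by 2020-05-03 + 43 days = 2020-06-15; completed 2020-06-13, before the deadline.
(5) due by 2020-06-13 + 10 days = 2020-06-23; completed 2020-06-15, before the deadline.
(6) permitted from 2020-06-15 + 10 days = 2020-06-25 onward; 2020-06-16 is 9 days before the earliest permitted date.
Later steps need not be reached.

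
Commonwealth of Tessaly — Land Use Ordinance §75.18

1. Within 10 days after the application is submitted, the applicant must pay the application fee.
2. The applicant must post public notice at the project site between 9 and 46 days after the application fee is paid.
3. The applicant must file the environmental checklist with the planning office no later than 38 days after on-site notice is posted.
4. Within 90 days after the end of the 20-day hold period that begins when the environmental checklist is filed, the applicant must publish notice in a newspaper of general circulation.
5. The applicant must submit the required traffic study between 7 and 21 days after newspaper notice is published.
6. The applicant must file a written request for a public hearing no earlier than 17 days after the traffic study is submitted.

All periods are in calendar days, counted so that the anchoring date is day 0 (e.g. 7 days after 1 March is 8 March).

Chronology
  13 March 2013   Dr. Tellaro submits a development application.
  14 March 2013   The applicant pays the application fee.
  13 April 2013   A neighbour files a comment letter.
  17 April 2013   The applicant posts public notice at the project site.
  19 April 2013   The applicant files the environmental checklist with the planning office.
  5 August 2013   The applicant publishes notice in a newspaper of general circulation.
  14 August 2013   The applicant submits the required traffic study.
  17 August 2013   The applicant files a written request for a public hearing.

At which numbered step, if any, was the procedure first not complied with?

(1) due by 13 March 2013 + 10 days = 23 March 2013; done 14 March 2013 — timely.
(2) the permitted window runs from 14 March 2013 + 9 = 23 March 2013 to 14 March 2013 + 46 = 29 April 2013; done 17 April 2013, which is between those dates.
(3) due by 17 April 2013 + 38 days = 25 May 2013; 19 April 2013 is within that limit.
(4) due by 9 May 2013 + 90 days = 7 August 2013; 5 August 2013 is within that limit.
(5) the permitted window runs from 5 August 2013 + 7 = 12 August 2013 to 5 August 2013 + 21 = 26 August 2013; done 14 August 2013 — within the window.
(6) permitted from 14 August 2013 + 17 days = 31 August 2013 onward; 17 August 2013 is 14 days before the earliest permitted date.
The analysis stops there.

Step 6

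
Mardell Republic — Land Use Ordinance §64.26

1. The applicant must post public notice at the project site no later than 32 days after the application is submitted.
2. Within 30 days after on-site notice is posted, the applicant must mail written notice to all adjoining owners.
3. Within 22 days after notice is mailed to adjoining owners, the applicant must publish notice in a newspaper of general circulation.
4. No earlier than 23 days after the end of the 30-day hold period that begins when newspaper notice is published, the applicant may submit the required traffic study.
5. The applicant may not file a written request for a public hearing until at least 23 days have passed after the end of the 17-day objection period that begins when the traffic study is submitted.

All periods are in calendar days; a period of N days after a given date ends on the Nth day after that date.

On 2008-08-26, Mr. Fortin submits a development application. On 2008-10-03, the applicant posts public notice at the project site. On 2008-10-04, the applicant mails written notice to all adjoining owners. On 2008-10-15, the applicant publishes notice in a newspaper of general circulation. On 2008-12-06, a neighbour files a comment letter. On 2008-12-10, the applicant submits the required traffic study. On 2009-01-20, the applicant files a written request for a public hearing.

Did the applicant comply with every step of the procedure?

No

Step 1: 32 days after 2008-08-26 (when the application is submitted) is 2008-09-27; not done until 2008-10-03, 6 days after the deadline.
The procedure was therefore not followed at step 1.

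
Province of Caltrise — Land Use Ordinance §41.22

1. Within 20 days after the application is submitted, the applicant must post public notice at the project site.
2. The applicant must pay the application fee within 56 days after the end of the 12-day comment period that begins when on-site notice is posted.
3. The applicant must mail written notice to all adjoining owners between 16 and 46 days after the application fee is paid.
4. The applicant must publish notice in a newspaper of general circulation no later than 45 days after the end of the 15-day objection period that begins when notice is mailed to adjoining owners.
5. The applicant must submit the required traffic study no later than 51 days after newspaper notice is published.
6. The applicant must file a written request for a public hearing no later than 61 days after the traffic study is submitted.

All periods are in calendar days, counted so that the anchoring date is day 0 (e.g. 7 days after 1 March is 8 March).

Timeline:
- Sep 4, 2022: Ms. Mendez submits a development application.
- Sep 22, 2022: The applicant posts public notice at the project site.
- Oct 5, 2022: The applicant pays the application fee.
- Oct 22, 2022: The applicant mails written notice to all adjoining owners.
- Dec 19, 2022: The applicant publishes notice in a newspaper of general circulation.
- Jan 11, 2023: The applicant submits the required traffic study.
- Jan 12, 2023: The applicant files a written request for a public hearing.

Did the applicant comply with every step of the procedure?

Yes

Step 1: 20 days after Sep 4, 2022 (when the application is submitted) is Sep 24, 2022; completed Sep 22, 2022, before the deadline.
Step 2: 56 days after Oct 4, 2022 (end of the 12-day comment period, which began when on-site notice is posted on Sep 22, 2022) is Nov 29, 2022; done Oct 5, 2022 — timely.
Step 3: the window is 16–46 days after Oct 5, 2022 (when the application fee is paid), so Oct 21, 2022 through Nov 20, 2022; Oct 22, 2022 falls inside that range.
Step 4: 45 days after Nov 6, 2022 (end of the 15-day objection period, which began when notice is mailed to adjoining owners on Oct 22, 2022) is Dec 21, 2022; completed Dec 19, 2022, before the deadline.
Step 5: 51 days after Dec 19, 2022 (when newspaper notice is published) is Feb 8, 2023; completed Jan 11, 2023, before the deadline.
Step 6: 61 days after Jan 11, 2023 (when the traffic study is submitted) is Mar 13, 2023; done Jan 12, 2023 — timely.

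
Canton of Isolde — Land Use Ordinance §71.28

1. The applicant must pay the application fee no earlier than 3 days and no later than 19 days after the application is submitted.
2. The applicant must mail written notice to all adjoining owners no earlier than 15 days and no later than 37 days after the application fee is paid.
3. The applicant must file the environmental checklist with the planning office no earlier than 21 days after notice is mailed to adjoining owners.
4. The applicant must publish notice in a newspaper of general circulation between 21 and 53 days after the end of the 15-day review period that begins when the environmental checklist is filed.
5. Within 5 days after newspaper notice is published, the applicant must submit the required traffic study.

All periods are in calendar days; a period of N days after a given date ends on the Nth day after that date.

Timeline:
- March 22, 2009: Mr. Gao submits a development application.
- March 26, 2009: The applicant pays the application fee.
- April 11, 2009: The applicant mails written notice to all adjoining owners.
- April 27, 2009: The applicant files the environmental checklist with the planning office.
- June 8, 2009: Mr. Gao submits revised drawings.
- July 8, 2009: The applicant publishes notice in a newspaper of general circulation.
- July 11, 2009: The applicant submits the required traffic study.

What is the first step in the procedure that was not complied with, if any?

Step 3

Step 1: the window is 3–19 days after March 22, 2009 (when the application is submitted), so March 25, 2009 through April 10, 2009; done March 26, 2009, which is between those dates.
Step 2: the window is 15–37 days after March 26, 2009 (when the application fee is paid), so April 10, 2009 through May 2, 2009; done April 11, 2009 — within the window.
Step 3: the earliest permitted date is 21 days after April 11, 2009 (when notice is mailed to adjoining owners), i.e. May 2, 2009; acted on April 27, 2009, 5 days prematurely.
The procedure was therefore not followed at step 3.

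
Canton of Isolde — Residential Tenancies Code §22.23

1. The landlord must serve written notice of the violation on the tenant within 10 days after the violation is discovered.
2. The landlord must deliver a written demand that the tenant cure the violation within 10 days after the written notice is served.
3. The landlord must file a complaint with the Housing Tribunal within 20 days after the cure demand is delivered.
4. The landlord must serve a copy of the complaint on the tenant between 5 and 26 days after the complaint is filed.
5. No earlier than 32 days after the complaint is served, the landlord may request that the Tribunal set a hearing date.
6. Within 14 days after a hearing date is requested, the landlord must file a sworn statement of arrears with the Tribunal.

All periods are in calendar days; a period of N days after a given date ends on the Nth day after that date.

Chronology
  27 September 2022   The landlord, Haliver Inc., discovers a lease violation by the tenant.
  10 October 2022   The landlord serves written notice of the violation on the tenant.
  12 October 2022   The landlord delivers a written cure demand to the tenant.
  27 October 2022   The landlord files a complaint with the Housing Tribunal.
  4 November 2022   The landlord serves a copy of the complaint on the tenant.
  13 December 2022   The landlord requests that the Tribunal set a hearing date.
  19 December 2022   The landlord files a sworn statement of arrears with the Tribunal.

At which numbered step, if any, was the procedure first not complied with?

Step 1

Step 1: 10 days after 27 September 2022 (when the violation is discovered) is 7 October 2022; 10 October 2022 misses that deadline by 3 days.
No need to go further; step 1 was not satisfied.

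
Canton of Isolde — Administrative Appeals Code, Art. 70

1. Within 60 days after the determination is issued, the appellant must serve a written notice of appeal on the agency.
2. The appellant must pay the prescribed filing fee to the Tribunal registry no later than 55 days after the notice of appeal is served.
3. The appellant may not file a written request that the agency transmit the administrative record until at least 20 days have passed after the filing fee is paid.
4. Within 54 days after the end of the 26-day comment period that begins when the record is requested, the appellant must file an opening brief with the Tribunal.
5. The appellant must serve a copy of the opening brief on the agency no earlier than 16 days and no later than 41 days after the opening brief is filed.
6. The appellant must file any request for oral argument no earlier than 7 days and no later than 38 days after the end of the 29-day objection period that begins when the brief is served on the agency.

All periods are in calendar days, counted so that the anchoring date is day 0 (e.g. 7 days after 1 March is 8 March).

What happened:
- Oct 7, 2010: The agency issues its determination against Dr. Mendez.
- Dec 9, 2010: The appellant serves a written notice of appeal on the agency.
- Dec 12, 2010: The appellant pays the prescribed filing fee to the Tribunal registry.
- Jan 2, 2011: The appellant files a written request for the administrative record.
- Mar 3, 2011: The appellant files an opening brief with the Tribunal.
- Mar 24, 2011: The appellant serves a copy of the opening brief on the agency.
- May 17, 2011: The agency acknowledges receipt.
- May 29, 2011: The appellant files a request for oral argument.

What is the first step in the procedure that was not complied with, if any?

Step 1 — counting 60 days from Oct 7, 2010 (when the determination is issued) gives a deadline of Dec 6, 2010; Dec 9, 2010 misses that deadline by 3 days.
The analysis stops there.

Step 1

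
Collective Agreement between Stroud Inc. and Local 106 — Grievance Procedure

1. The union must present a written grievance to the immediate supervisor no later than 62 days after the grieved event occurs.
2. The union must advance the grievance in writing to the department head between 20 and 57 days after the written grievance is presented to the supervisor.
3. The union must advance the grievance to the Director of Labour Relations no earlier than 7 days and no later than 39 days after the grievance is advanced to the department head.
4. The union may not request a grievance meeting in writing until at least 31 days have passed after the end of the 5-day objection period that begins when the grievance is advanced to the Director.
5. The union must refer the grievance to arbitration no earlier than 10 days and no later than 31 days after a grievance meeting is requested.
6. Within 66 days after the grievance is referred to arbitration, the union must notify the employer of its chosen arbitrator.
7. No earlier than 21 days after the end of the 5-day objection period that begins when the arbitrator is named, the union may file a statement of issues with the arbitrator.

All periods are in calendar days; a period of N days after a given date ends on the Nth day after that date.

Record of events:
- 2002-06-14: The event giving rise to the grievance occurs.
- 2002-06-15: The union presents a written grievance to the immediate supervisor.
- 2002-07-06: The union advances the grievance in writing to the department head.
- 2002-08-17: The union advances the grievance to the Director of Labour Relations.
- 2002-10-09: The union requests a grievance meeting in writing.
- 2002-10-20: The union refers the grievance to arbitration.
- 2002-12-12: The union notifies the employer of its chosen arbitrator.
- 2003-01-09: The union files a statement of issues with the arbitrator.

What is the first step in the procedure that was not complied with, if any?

(1) due by 2002-06-14 + 62 days = 2002-08-15; completed 2002-06-15, before the deadline.
(2) the permitted window runs from 2002-06-15 + 20 = 2002-07-05 to 2002-06-15 + 57 = 2002-08-11; done 2002-07-06 — within the window.
(3) the permitted window runs from 2002-07-06 + 7 = 2002-07-13 to 2002-07-06 + 39 = 2002-08-14; done 2002-08-17 — 3 days after the window closed.

Step 3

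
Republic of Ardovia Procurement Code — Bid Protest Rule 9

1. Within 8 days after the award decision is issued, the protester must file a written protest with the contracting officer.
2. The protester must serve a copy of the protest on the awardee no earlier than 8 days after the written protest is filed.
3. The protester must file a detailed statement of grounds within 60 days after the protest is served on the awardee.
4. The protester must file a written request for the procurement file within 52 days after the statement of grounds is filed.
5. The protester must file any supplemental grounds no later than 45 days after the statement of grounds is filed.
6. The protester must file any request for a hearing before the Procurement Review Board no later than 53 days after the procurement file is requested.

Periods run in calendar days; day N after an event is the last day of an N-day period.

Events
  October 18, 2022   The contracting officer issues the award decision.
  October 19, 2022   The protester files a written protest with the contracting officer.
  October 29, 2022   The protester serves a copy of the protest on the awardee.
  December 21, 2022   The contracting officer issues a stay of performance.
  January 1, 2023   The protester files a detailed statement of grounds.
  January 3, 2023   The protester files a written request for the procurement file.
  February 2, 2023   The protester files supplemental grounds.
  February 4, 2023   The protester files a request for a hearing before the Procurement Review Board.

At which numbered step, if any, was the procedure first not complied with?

Step 3

Step 1 — counting 8 days from October 18, 2022 (when the award decision is issued) gives a deadline of October 26, 2022; completed October 19, 2022, before the deadline.
Step 2 — must wait 8 days from October 19, 2022 (when the written protest is filed), so not before October 27, 2022; done October 29, 2022, after the minimum wait.
Step 3 — counting 60 days from October 29, 2022 (when the protest is served on the awardee) gives a deadline of December 28, 2022; January 1, 2023 misses that deadline by 4 days.
No need to go further; step 3 was not satisfied.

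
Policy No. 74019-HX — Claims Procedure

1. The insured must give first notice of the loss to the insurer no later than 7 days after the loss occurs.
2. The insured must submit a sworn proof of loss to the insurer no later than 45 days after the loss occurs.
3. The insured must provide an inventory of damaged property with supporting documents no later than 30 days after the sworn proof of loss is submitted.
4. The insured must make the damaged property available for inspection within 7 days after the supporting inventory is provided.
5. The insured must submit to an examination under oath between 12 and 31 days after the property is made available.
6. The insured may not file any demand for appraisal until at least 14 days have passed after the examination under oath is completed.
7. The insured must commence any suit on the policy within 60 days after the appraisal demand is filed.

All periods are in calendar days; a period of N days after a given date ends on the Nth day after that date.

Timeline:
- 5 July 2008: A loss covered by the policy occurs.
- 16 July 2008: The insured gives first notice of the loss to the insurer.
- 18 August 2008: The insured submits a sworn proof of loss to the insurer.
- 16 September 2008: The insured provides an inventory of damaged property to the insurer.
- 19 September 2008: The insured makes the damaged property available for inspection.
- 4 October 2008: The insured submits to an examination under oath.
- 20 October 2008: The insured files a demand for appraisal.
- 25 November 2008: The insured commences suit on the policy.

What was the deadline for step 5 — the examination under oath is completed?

Step 5 runs from 19 September 2008, when the property is made available. The window is 12–31 days after 19 September 2008; it closes on 20 October 2008.

20 October 2008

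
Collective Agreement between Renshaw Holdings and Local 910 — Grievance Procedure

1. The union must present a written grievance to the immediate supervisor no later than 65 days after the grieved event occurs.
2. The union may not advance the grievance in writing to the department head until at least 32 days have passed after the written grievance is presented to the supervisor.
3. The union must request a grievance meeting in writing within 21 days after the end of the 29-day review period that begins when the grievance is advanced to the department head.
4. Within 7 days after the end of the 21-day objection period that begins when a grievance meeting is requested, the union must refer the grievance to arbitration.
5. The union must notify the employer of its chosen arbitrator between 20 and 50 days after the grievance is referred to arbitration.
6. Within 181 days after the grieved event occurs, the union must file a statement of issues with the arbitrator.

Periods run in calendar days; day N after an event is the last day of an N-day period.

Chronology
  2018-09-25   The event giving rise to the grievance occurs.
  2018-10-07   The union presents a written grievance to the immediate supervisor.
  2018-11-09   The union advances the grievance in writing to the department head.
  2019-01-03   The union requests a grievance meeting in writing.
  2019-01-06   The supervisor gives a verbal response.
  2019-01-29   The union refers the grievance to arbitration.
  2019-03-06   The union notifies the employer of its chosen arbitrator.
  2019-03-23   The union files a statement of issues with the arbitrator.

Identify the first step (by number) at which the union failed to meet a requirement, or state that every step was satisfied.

(1) due by 2018-09-25 + 65 days = 2018-11-29; 2018-10-07 is within that limit.
(2) permitted from 2018-10-07 + 32 days = 2018-11-08 onward; done 2018-11-09, after the minimum wait.
(3) due by 2018-12-08 + 21 days = 2018-12-29; done 2019-01-03 — 5 days late.
The analysis stops there.

Step 3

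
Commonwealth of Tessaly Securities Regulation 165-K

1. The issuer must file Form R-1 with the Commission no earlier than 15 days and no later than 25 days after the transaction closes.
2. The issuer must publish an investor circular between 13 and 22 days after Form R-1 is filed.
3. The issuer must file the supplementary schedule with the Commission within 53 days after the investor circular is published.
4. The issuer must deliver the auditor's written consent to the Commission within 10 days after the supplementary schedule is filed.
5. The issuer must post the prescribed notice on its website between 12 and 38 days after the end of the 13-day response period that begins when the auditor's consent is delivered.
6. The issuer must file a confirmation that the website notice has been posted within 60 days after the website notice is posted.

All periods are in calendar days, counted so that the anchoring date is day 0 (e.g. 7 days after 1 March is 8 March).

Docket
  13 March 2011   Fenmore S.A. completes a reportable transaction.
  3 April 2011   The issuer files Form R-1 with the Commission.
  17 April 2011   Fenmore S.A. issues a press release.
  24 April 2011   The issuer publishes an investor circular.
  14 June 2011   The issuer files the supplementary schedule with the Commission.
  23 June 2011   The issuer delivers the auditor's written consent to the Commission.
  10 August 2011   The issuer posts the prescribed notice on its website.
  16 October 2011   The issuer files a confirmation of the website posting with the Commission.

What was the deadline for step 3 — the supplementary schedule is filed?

Step 3 runs from 24 April 2011, when the investor circular is published. 53 days after 24 April 2011 is 16 June 2011.

16 June 2011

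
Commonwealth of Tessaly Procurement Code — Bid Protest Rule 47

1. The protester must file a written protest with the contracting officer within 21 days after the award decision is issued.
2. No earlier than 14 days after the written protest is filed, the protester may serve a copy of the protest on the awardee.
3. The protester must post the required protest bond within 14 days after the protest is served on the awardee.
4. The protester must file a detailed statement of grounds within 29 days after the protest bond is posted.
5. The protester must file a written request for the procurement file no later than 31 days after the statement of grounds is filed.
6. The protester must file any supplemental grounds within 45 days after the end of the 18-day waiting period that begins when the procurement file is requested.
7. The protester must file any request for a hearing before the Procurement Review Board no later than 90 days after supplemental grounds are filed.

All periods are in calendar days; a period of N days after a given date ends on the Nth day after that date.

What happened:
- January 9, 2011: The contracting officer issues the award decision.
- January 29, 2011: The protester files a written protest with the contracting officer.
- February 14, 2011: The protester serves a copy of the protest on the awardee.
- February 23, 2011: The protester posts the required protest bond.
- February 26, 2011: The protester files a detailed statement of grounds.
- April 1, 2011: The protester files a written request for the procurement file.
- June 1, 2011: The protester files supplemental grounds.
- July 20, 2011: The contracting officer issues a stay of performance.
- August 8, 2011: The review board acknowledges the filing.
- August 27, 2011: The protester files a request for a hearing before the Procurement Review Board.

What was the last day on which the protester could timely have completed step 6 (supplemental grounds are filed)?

The procurement file is requested on April 1, 2011; the 18-day waiting period therefore ends April 19, 2011, and step 6 runs from that date. 45 days after April 19, 2011 is June 3, 2011.

June 3, 2011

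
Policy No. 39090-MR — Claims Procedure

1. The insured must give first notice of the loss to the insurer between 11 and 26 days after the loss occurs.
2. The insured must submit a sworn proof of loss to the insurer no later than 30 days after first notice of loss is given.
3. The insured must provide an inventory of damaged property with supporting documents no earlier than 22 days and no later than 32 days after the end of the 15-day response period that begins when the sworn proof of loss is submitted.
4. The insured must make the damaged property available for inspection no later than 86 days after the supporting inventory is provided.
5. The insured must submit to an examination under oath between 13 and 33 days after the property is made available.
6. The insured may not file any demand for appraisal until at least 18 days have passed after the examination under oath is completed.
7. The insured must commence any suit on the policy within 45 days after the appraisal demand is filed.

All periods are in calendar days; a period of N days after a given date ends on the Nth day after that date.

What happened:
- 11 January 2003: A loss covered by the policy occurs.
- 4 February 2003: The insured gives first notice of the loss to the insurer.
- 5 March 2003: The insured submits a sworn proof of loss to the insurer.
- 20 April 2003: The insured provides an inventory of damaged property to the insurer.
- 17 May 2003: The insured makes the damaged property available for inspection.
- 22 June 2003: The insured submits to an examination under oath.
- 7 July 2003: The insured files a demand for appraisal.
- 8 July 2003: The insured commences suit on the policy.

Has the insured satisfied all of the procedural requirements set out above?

Step 1: the window is 11–26 days after 11 January 2003 (when the loss occurs), so 22 January 2003 through 6 February 2003; 4 February 2003 falls inside that range.
Step 2: 30 days after 4 February 2003 (when first notice of loss is given) is 6 March 2003; done 5 March 2003 — timely.
Step 3: the window is 22–32 days after 20 March 2003 (end of the 15-day response period, which began when the sworn proof of loss is submitted on 5 March 2003), so 11 April 2003 through 21 April 2003; 20 April 2003 falls inside that range.
Step 4: 86 days after 20 April 2003 (when the supporting inventory is provided) is 15 July 2003; done 17 May 2003 — timely.
Step 5: the window is 13–33 days after 17 May 2003 (when the property is made available), so 30 May 2003 through 19 June 2003; 22 June 2003 is 3 days past the end of the window.
The analysis stops there.

No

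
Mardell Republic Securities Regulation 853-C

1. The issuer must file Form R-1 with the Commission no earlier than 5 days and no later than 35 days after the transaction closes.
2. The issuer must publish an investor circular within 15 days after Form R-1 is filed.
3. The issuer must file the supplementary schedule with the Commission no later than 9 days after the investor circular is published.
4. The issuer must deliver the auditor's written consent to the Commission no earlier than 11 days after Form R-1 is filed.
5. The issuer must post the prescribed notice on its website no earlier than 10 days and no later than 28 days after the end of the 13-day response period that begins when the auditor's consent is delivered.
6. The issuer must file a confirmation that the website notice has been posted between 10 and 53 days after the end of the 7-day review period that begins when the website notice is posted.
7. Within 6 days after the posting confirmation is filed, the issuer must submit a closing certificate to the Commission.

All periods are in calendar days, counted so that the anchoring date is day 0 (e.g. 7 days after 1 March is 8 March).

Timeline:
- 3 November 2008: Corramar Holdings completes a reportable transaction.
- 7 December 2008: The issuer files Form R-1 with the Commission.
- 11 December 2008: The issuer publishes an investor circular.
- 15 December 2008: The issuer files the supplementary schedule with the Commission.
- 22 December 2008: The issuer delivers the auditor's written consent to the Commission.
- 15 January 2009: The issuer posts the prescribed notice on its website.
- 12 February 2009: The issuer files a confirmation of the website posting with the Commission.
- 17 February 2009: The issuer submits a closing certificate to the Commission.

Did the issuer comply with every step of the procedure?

Step 1 — 5 and 35 days from 3 November 2008 (when the transaction closes) are 8 November 2008 and 8 December 2008 respectively; done 7 December 2008, which is between those dates.
Step 2 — counting 15 days from 7 December 2008 (when Form R-1 is filed) gives a deadline of 22 December 2008; 11 December 2008 is within that limit.
Step 3 — counting 9 days from 11 December 2008 (when the investor circular is published) gives a deadline of 20 December 2008; done 15 December 2008 — timely.
Step 4 — must wait 11 days from 7 December 2008 (when Form R-1 is filed), so not before 18 December 2008; done 22 December 2008 — permitted.
Step 5 — 10 and 28 days from 4 January 2009 (end of the 13-day response period, which began when the auditor's consent is delivered on 22 December 2008) are 14 January 2009 and 1 February 2009 respectively; done 15 January 2009, which is between those dates.
Step 6 — 10 and 53 days from 22 January 2009 (end of the 7-day review period, which began when the website notice is posted on 15 January 2009) are 1 February 2009 and 16 March 2009 respectively; 12 February 2009 falls inside that range.
Step 7 — counting 6 days from 12 February 2009 (when the posting confirmation is filed) gives a deadline of 18 February 2009; 17 February 2009 is within that limit.

Yes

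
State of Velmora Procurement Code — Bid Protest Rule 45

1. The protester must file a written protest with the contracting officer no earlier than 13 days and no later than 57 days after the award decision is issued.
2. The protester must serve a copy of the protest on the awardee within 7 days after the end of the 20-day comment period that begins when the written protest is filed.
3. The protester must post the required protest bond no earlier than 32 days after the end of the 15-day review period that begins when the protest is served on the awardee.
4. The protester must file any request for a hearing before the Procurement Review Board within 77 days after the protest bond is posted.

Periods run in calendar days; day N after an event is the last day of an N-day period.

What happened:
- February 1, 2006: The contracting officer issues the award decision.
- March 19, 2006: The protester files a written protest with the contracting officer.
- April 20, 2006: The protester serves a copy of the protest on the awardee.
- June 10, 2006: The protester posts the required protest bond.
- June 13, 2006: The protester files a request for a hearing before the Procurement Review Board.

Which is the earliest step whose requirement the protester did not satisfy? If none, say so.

Step 1: the window is 13–57 days after February 1, 2006 (when the award decision is issued), so February 14, 2006 through March 30, 2006; done March 19, 2006 — within the window.
Step 2: 7 days after April 8, 2006 (end of the 20-day comment period, which began when the written protest is filed on March 19, 2006) is April 15, 2006; April 20, 2006 misses that deadline by 5 days.

Step 2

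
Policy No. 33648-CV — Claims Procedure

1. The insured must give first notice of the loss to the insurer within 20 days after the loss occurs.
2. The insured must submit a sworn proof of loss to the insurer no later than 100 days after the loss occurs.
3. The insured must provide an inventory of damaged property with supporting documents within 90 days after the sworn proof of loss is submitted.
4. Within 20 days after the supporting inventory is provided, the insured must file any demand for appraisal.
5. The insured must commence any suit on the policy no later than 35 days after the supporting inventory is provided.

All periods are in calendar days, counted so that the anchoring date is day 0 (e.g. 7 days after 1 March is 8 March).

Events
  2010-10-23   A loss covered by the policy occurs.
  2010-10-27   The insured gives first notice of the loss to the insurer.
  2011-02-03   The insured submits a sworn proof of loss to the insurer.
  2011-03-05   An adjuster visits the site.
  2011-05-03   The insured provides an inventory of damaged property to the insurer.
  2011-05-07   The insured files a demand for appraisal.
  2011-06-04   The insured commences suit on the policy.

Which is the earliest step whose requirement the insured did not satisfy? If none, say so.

Step 2

(1) due by 2010-10-23 + 20 days = 2010-11-12; 2010-10-27 is within that limit.
(2) due by 2010-10-23 + 100 days = 2011-01-31; done 2011-02-03 — 3 days late.
The procedure was therefore not followed at step 2.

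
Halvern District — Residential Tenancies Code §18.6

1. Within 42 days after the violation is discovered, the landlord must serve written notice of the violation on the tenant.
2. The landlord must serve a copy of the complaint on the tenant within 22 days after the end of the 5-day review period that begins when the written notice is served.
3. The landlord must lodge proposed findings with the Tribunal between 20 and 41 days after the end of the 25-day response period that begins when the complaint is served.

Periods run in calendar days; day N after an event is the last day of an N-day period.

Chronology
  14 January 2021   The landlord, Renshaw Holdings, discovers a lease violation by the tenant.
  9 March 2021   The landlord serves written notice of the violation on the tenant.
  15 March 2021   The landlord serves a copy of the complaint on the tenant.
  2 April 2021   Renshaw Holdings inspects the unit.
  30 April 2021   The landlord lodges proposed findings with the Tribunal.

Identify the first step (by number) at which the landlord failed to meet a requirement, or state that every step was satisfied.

Step 1 — counting 42 days from 14 January 2021 (when the violation is discovered) gives a deadline of 25 February 2021; 9 March 2021 misses that deadline by 12 days.
Later steps need not be reached.

Step 1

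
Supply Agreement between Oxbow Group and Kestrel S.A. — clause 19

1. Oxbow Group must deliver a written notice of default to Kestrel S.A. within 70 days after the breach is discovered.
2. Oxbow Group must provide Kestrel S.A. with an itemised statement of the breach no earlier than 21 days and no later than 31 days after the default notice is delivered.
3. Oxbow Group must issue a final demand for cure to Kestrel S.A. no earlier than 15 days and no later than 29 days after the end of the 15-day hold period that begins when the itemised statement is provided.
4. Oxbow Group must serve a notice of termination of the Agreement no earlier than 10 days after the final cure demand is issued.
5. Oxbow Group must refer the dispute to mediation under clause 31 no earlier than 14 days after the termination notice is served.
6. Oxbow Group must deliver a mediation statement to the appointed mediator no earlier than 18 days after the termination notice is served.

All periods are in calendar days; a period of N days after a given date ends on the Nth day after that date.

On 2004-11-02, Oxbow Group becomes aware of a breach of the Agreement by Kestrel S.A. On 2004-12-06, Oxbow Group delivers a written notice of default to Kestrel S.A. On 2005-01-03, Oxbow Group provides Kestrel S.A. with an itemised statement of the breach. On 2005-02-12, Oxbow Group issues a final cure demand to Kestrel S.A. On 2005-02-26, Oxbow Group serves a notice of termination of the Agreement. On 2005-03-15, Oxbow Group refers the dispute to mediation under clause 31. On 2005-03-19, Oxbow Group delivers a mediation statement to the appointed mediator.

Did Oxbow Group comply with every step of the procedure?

Step 1 — counting 70 days from 2004-11-02 (when the breach is discovered) gives a deadline of 2005-01-11; done 2004-12-06 — timely.
Step 2 — 21 and 31 days from 2004-12-06 (when the default notice is delivered) are 2004-12-27 and 2005-01-06 respectively; done 2005-01-03 — within the window.
Step 3 — 15 and 29 days from 2005-01-18 (end of the 15-day hold period, which began when the itemised statement is provided on 2005-01-03) are 2005-02-02 and 2005-02-16 respectively; done 2005-02-12, which is between those dates.
Step 4 — must wait 10 days from 2005-02-12 (when the final cure demand is issued), so not before 2005-02-22; done 2005-02-26 — permitted.
Step 5 — must wait 14 days from 2005-02-26 (when the termination notice is served), so not before 2005-03-12; done 2005-03-15, after the minimum wait.
Step 6 — must wait 18 days from 2005-02-26 (when the termination notice is served), so not before 2005-03-16; done 2005-03-19 — permitted.

Yes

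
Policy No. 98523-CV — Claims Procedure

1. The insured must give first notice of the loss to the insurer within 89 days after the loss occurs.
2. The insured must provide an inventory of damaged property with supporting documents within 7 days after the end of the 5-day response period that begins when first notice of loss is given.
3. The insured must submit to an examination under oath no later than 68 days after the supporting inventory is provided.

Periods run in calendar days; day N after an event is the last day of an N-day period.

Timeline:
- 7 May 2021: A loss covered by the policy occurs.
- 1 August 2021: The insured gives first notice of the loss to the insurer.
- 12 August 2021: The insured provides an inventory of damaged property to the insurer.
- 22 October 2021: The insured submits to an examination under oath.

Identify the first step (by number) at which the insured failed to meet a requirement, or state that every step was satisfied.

Step 3

Step 1: 89 days after 7 May 2021 (when the loss occurs) is 4 August 2021; completed 1 August 2021, before the deadline.
Step 2: 7 days after 6 August 2021 (end of the 5-day response period, which began when first notice of loss is given on 1 August 2021) is 13 August 2021; completed 12 August 2021, before the deadline.
Step 3: 68 days after 12 August 2021 (when the supporting inventory is provided) is 19 October 2021; not done until 22 October 2021, 3 days after the deadline.
The procedure was therefore not followed at step 3.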